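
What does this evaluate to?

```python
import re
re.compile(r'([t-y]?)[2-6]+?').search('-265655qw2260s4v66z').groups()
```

('',)

The match spans [1:2] → '2'.
Captured: group 1 = ''.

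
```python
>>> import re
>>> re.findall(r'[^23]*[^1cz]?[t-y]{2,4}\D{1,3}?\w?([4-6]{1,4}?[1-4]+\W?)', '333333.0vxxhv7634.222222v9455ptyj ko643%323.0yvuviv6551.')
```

['634.', '643%', '6551.']

Pattern: zero or more of any character except [23]; then optionally any character except [1cz]; then 2 to 4 of a character in [t-y], then 1 to 3 of a non-digit (lazy), then optionally a word character; then 1 to 4 of a character in [4-6] (lazy), then one or more of a character in [1-4], then optionally a non-word character (captured).
A `+?`/`*?`/`{m,n}?` starts at its minimum and grows only as far as needed for what follows to match.
Scanning left to right: at [6:18] match '.0vxxhv7634.', group 1 = '634.'; at [24:40] match 'v9455ptyj ko643%', group 1 = '643%'; at [43:56] match '.0yvuviv6551.', group 1 = '6551.'.
`findall` collects group 1 from each match (3 total).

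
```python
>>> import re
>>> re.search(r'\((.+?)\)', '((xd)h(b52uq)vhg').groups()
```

('(xd',)

Lazy quantifiers expand one character at a time until the remainder of the pattern can match.
Unlike `match`, `search` isn't anchored — it looks for the pattern anywhere in the string.
The match spans [0:5] → '((xd)'.
Captured: group 1 = '(xd'.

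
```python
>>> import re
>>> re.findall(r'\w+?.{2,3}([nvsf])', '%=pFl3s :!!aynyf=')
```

['s', 'f']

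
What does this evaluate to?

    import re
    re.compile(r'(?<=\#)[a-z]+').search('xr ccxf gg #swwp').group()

The positive lookaround only admits positions where the adjacent text matches; those characters stay outside the span.
`re.search` scans for the first position where the pattern succeeds.
The match spans [12:16] → 'swwp'.

'swwp'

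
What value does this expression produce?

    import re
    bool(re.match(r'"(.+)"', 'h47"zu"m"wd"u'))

False

`re.match` won't scan ahead — the pattern has to work from the very first character.
Here the string doesn't start with a match, so the call returns None, and `bool(None)` is False.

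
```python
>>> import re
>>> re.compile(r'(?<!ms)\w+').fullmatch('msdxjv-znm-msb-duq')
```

None

A negative assertion filters positions out without eating any characters.
`re.fullmatch` is like wrapping the pattern in `^…$` (in single-line mode).
Here the string isn't matched end-to-end, so the call returns None.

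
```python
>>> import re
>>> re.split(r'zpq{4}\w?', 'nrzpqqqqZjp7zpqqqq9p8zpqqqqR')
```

Pattern: the literal 'zp', then exactly 4 of the literal 'q'; then optionally a word character.
Matches to split on: at [2:9] → 'zpqqqqZ'; at [12:19] → 'zpqqqq9'; at [21:28] → 'zpqqqqR'.
Splitting on the pattern gives 4 pieces.

['nr', 'jp7', 'p8', '']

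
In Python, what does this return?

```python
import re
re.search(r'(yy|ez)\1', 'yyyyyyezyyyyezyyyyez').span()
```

(0, 4)

A backreference is literal: `\1` must see the identical characters the first group matched.
The match spans [0:4] → 'yyyy'.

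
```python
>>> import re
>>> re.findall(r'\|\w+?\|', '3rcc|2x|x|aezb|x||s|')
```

['|2x|', '|aezb|', '|s|']

With no groups in the pattern, `findall` gives back each whole match — 3 here.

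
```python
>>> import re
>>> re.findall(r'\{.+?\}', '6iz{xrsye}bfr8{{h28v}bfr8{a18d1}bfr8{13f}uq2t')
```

With the lazy modifier that quantifier settles for the fewest repetitions that let the rest of the pattern succeed (the atoms after it are unaffected and can still be greedy).
Scanning left to right: at [3:10] → '{xrsye}'; at [14:21] → '{{h28v}'; at [25:32] → '{a18d1}'; at [36:41] → '{13f}'.
Since nothing is captured, `findall` lists the 4 matched substrings directly.

['{xrsye}', '{{h28v}', '{a18d1}', '{13f}']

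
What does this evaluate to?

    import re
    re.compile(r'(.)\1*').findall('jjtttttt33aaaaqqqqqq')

After group 1 captures some text, `\1` only succeeds where that same text appears again.
Walking the string: at [0:2] match 'jj', group 1 = 'j'; at [2:8] match 'tttttt', group 1 = 't'; at [8:10] match '33', group 1 = '3'; at [10:14] match 'aaaa', group 1 = 'a'; at [14:20] match 'qqqqqq', group 1 = 'q'.
One capturing group, so `findall` returns just the captured substring from each match — 5 in all.

['j', 't', '3', 'a', 'q']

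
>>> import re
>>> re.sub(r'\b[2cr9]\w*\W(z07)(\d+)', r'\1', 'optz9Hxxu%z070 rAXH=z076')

'optz9Hxxu%z070 z07'

The pattern matches a word boundary (`\b`, zero-width); then one of [2cr9], then zero or more of a word character, then a non-word character; then the literal 'z', then the literal '07' (captured); then one or more of a digit (captured).
The replacement refers to a captured group, so each match is rewritten using its own captured text.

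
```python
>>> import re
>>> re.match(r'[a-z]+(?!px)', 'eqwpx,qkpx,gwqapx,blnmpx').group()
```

`re.match` won't scan ahead — the pattern has to work from the very first character.
The match spans [0:5] → 'eqwpx'.

'eqwpx'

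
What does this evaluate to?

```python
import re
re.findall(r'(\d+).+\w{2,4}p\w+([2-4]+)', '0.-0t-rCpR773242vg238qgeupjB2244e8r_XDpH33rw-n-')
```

[('0', '3')]

This matches one or more of a digit (captured); then one or more of any character, then 2 to 4 of a word character; then a literal 'p', then one or more of a word character; then one or more of a character in [2-4] (captured).
Matches: at [0:42] match '0.-0t-rCpR773242vg238qgeupjB2244e8r_XDpH33', groups = ('0', '3').
With 2 capturing groups, `findall` returns a 2-tuple per match.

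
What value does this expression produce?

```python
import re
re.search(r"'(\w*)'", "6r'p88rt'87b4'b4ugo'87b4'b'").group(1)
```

'p88rt'

Unlike `match`, `search` isn't anchored — it looks for the pattern anywhere in the string.
The match spans [2:9] → "'p88rt'".
Captured: group 1 = 'p88rt'.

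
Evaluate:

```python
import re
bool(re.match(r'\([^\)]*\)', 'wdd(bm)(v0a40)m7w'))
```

False

`re.match` only tries the pattern at the start of the string.
Here the string doesn't start with a match, so the call returns None, and `bool(None)` is False.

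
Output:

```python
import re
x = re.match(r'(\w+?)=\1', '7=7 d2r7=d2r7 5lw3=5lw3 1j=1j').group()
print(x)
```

7=7

The backreference `\1` re-matches whatever the first group consumed, character for character.
With `match`, the pattern is implicitly anchored at the beginning.
The match spans [0:3] → '7=7'.
Captured: group 1 = '7'.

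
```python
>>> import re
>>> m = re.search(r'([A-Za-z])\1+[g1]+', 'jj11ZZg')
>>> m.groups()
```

After group 1 captures some text, `\1` only succeeds where that same text appears again.
`search` walks the string left to right and returns the first match it finds.
The match spans [0:4] → 'jj11'.
Captured: group 1 = 'j'.

('j',)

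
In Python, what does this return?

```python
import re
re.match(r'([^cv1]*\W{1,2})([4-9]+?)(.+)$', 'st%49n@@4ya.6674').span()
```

(0, 16)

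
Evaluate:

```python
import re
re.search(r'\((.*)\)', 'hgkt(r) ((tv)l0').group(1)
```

`re.search` tries every starting position until one works.
The match spans [4:13] → '(r) ((tv)'.
Captured: group 1 = 'r) ((tv'.

'r) ((tv'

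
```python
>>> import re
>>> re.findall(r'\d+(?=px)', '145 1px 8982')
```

Because the assertion is zero-width, the text it checks is not consumed and won't appear in the result.
With no groups in the pattern, `findall` gives back each whole match — 1 here.

['1']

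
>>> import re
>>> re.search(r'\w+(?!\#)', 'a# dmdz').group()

'dmdz'

`(?!…)`/`(?<!…)` only lets a position through if the neighbouring text does NOT match; no characters are consumed.
The match spans [3:7] → 'dmdz'.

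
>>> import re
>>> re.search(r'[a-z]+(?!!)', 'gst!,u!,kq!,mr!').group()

'gs'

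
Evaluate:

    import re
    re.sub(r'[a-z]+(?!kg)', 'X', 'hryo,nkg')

'X,X'

A negative assertion filters positions out without eating any characters.
`sub` substitutes 'X' at each match site.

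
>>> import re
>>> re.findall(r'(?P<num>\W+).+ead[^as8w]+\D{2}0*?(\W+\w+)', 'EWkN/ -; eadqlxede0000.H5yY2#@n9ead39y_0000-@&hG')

[('/ -; ', '&hG')]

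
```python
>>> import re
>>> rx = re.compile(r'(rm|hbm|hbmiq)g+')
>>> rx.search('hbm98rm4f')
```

None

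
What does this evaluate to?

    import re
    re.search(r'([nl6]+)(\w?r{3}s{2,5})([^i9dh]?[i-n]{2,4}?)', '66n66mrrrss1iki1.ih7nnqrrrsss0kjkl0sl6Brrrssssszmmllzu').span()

(0, 14)

A `+?`/`*?`/`{m,n}?` starts at its minimum and grows only as far as needed for what follows to match.
The match spans [0:14] → '66n66mrrrss1ik'.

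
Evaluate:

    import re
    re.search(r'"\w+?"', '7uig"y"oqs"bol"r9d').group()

'"y"'

The match spans [4:7] → '"y"'.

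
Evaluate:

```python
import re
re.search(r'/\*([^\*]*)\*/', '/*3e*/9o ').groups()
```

`re.search` tries every starting position until one works.
The match spans [0:6] → '/*3e*/'.
Captured: group 1 = '3e'.

('3e',)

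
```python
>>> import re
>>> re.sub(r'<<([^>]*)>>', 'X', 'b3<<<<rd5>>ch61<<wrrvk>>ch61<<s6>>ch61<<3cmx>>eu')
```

Each match is replaced by 'X'.

'b3Xch61Xch61Xch61Xeu'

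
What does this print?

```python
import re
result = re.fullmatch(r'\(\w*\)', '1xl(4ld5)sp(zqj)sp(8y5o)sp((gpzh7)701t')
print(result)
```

None

`re.fullmatch` is like wrapping the pattern in `^…$` (in single-line mode).
Here there's no way to consume every character, so the call returns None.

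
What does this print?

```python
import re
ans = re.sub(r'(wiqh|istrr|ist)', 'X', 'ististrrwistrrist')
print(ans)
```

Branches in `(...|...)` are attempted left-to-right; the first branch that allows the whole pattern to succeed is taken.
Every occurrence is swapped for 'X'.

XXwXX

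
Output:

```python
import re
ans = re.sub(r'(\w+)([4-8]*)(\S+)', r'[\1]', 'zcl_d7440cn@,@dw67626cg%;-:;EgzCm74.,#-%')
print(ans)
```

This matches one or more of a word character (captured); then zero or more of a character in [4-8] (captured); then one or more of a non-whitespace character (captured).
Matches: at [0:40] → 'zcl_d7440cn@,@dw67626cg%;-:;EgzCm74.,#-%'.
Each match is replaced using the text its own group 1 captured.

[zcl_d7440cn]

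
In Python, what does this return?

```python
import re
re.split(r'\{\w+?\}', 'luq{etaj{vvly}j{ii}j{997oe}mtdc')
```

Splitting on the pattern gives 4 pieces.

['luq{etaj', 'j', 'j', 'mtdc']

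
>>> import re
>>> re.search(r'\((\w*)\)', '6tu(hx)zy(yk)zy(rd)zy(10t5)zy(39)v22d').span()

(3, 7)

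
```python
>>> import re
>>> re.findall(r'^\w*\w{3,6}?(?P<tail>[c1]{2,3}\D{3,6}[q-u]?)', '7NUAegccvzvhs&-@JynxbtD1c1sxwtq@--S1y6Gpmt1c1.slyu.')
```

['ccvzvhs&']

The pattern matches anchored at the start of the string; then zero or more of a word character, then 3 to 6 of a word character (lazy); then 2 to 3 of one of [c1], then 3 to 6 of a non-digit, then optionally a character in [q-u] (captured as 'tail').
Scanning left to right: at [0:14] match '7NUAegccvzvhs&', group 1 = 'ccvzvhs&'.
One capturing group, so `findall` returns just the captured substring from the one match — 1 in all.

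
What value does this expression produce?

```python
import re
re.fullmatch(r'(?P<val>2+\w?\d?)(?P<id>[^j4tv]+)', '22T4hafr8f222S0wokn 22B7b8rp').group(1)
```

'22T4'

This matches one or more of the literal '2', then optionally a word character, then optionally a digit (captured as 'val'); then one or more of any character except [j4tv] (captured as 'id').
`re.fullmatch` requires the pattern to consume the entire string.
The match spans [0:28] → '22T4hafr8f222S0wokn 22B7b8rp'.
Captured: group 1 = '22T4', group 2 = 'hafr8f222S0wokn 22B7b8rp'.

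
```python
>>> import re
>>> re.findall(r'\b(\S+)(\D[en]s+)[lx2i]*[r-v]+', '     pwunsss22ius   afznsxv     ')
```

[('pw', 'unsss'), ('af', 'zns')]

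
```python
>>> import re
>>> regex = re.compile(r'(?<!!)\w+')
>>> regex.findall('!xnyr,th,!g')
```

['nyr', 'th']

`(?!…)`/`(?<!…)` only lets a position through if the neighbouring text does NOT match; no characters are consumed.
Walking the string: at [2:5] → 'nyr'; at [6:8] → 'th'.
No capturing groups, so `findall` returns the 2 full match strings.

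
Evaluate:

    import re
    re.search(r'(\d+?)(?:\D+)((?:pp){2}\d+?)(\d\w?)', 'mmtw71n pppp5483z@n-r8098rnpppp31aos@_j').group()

'71n pppp548'

This matches one or more of a digit (lazy) (captured); then one or more of a non-digit (non-capturing group); then the literal 'pp' repeated 2 times, then one or more of a digit (lazy) (captured); then a digit, then optionally a word character (captured).
With the lazy modifier that quantifier settles for the fewest repetitions that let the rest of the pattern succeed (the atoms after it are unaffected and can still be greedy).
`re.search` scans for the first position where the pattern succeeds.
The match spans [4:15] → '71n pppp548'.
Captured: group 1 = '71', group 2 = 'pppp5', group 3 = '48'.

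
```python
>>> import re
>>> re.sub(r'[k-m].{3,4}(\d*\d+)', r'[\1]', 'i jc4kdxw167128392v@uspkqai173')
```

'i jc4[67128392]v@usp[73]'

This matches a character in [k-m], then 3 to 4 of any character; then zero or more of a digit, then one or more of a digit (captured).
Each match is replaced using the text its own group 1 captured.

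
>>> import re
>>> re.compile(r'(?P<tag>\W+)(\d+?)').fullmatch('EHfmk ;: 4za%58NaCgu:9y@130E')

This matches one or more of a non-word character (captured as 'tag'); then one or more of a digit (lazy) (captured).
`re.fullmatch` requires the pattern to consume the entire string.
Here the pattern can't cover the whole string, so the call returns None.

None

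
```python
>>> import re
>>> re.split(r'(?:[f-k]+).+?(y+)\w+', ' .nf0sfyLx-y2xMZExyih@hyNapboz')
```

[' .n', 'y', '-y2xMZExy', 'y', '']

Pattern: one or more of a character in [f-k] (non-capturing group); then one or more of any character (lazy); then one or more of a literal 'y' (captured); then one or more of a word character.
Because the quantifier is non-greedy, it stops expanding at the earliest point where the rest of the pattern can succeed.
Matches to split on: at [3:10] → 'f0sfyLx'; at [19:30] → 'ih@hyNapboz'.
Because the pattern has a capturing group, `split` also inserts each captured text between the pieces.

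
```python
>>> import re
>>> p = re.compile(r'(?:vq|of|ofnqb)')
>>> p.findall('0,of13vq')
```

['of', 'vq']

Scanning left to right: at [2:4] → 'of'; at [6:8] → 'vq'.
With no groups in the pattern, `findall` gives back each whole match — 2 here.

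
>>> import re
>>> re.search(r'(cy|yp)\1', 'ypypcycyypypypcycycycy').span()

The backreference `\1` re-matches whatever the first group consumed, character for character.
`re.search` scans for the first position where the pattern succeeds.
The match spans [0:4] → 'ypyp'.
Captured: group 1 = 'yp'.

(0, 4)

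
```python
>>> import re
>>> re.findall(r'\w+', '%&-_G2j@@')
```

The pattern matches one or more of a word character.
Walking the string: at [3:7] → '_G2j'.
No capturing groups, so `findall` returns the 1 full match string.

['_G2j']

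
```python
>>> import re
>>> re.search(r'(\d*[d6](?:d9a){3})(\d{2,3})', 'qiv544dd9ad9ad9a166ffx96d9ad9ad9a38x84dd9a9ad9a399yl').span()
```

(3, 19)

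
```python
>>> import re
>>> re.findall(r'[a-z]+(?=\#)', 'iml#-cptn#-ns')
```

['iml', 'cptn']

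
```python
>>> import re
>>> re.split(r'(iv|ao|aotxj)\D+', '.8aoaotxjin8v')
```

['.8', 'ao', '8v']

Because the pattern has a capturing group, `split` also inserts each captured text between the pieces.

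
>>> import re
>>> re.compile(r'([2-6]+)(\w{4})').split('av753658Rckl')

['av7', '5365', '8Rck', 'l']

The pattern matches one or more of a character in [2-6] (captured); then exactly 4 of a word character (captured).
`re.split` interleaves the captured-group text with the surrounding fragments.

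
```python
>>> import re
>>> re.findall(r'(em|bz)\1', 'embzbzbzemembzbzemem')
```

After group 1 captures some text, `\1` only succeeds where that same text appears again.
Scanning left to right: at [2:6] match 'bzbz', group 1 = 'bz'; at [8:12] match 'emem', group 1 = 'em'; at [12:16] match 'bzbz', group 1 = 'bz'; at [16:20] match 'emem', group 1 = 'em'.
Because there's exactly one group, `findall` drops the full match and keeps group 1 from each hit.

['bz', 'em', 'bz', 'em']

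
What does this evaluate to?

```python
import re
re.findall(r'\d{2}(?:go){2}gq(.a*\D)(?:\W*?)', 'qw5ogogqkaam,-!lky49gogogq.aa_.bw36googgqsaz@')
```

Pattern: exactly 2 of a digit, then the literal 'go' repeated 2 times, then the literal 'gq'; then any character, then zero or more of the literal 'a', then a non-digit (captured); then zero or more of a non-word character (lazy) (non-capturing group).
Matches: at [18:30] match '49gogogq.aa_', group 1 = '.aa_'.
One capturing group, so `findall` returns just the captured substring from the one match — 1 in all.

['.aa_']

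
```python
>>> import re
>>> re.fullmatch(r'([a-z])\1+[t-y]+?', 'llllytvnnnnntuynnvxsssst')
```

`\1` has to match the exact text group 1 already captured.
`fullmatch` succeeds only if the pattern covers the string from start to end.
Here there's no way to consume every character, so the call returns None.

None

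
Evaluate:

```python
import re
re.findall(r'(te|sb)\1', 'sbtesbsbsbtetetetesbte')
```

['sb', 'te', 'te']

The backreference `\1` re-matches whatever the first group consumed, character for character.
Walking the string: at [4:8] match 'sbsb', group 1 = 'sb'; at [10:14] match 'tete', group 1 = 'te'; at [14:18] match 'tete', group 1 = 'te'.
`findall` collects group 1 from each match (3 total).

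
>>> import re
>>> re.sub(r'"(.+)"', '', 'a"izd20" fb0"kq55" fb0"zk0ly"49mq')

'a49mq'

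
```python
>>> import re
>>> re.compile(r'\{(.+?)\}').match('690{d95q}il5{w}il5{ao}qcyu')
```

None

`re.match` only tries the pattern at the start of the string.
Here the string doesn't start with a match, so the call returns None.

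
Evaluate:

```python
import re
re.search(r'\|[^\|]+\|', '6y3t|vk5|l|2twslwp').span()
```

(4, 9)

The match spans [4:9] → '|vk5|'.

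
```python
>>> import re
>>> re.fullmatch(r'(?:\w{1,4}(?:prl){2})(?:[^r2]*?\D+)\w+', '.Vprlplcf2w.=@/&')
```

None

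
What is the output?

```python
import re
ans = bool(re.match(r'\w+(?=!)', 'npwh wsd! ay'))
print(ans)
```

The `(?=…)`/`(?<=…)` assertion just peeks at neighbouring text; it doesn't advance the match position.
`re.match` won't scan ahead — the pattern has to work from the very first character.
Here the string doesn't start with a match, so the call returns None, and `bool(None)` is False.

False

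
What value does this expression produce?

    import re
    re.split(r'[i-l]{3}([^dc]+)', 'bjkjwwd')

Pattern: exactly 3 of a character in [i-l]; then one or more of any character except [dc] (captured).
The group in the pattern means `split` returns the separators' captures alongside the pieces.

['b', 'ww', 'd']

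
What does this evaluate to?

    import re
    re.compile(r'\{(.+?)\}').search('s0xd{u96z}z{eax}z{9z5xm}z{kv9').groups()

('u96z',)

Because the quantifier is non-greedy, it stops expanding at the earliest point where the rest of the pattern can succeed.
Unlike `match`, `search` isn't anchored — it looks for the pattern anywhere in the string.
The match spans [4:10] → '{u96z}'.
Captured: group 1 = 'u96z'.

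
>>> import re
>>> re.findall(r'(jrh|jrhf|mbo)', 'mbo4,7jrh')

['mbo', 'jrh']

Matches: at [0:3] match 'mbo', group 1 = 'mbo'; at [6:9] match 'jrh', group 1 = 'jrh'.
With a single group, `findall` returns only what that group captured — 2 items.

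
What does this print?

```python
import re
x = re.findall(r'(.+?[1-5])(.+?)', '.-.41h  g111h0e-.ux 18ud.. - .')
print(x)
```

Pattern: one or more of any character (lazy), then a character in [1-5] (captured); then one or more of any character (lazy) (captured).
The `?` after the quantifier makes it lazy — it takes as little as possible before letting the rest of the pattern try.
Walking the string: at [0:5] match '.-.41', groups = ('.-.4', '1'); at [5:11] match 'h  g11', groups = ('h  g1', '1'); at [11:22] match '1h0e-.ux 18', groups = ('1h0e-.ux 1', '8').
Multiple groups make `findall` return tuples — one 2-tuple for each match.

[('.-.4', '1'), ('h  g1', '1'), ('1h0e-.ux 1', '8')]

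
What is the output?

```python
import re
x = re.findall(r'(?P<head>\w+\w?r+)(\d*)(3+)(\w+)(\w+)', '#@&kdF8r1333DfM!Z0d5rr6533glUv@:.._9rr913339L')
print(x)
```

[('kdF8r', '133', '3', 'Df', 'M'), ('Z0d5rr', '653', '3', 'glU', 'v'), ('_9rr', '9133', '3', '9', 'L')]

The pattern matches one or more of a word character, then optionally a word character, then one or more of a literal 'r' (captured as 'head'); then zero or more of a digit (captured); then one or more of a literal '3' (captured); then one or more of a word character (captured); then one or more of a word character (captured).
Scanning left to right: at [3:15] match 'kdF8r1333DfM', groups = ('kdF8r', '133', '3', 'Df', 'M'); at [16:30] match 'Z0d5rr6533glUv', groups = ('Z0d5rr', '653', '3', 'glU', 'v'); at [34:45] match '_9rr913339L', groups = ('_9rr', '9133', '3', '9', 'L').
`findall` packs the 5 group values into a tuple for every match.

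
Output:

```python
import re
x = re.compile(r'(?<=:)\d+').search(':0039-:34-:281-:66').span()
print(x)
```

Because the assertion is zero-width, the text it checks is not consumed and won't appear in the result.
`search` walks the string left to right and returns the first match it finds.
The match spans [1:5] → '0039'.

(1, 5)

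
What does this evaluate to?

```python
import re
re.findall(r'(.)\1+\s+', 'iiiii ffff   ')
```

['i', 'f']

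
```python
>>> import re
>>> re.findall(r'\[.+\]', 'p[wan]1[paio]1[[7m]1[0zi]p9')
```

['[wan]1[paio]1[[7m]1[0zi]']

Matches: at [1:25] → '[wan]1[paio]1[[7m]1[0zi]'.
No capturing groups, so `findall` returns the 1 full match string.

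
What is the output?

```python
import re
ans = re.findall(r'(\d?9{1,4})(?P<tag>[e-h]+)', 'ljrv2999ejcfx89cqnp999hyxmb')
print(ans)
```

This matches optionally a digit, then 1 to 4 of a literal '9' (captured); then one or more of a character in [e-h] (captured as 'tag').
Scanning left to right: at [4:9] match '2999e', groups = ('2999', 'e'); at [19:23] match '999h', groups = ('999', 'h').
`findall` packs the 2 group values into a tuple for every match.

[('2999', 'e'), ('999', 'h')]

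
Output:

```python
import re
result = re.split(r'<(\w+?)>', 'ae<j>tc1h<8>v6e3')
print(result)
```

Matches to split on: at [2:5] → '<j>'; at [9:12] → '<8>'.
`re.split` interleaves the captured-group text with the surrounding fragments.

['ae', 'j', 'tc1h', '8', 'v6e3']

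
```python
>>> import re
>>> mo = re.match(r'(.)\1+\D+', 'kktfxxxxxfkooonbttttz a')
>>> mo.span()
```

After group 1 captures some text, `\1` only succeeds where that same text appears again.
`match` is anchored at position 0; if the pattern doesn't fit there, it returns None.
The match spans [0:23] → 'kktfxxxxxfkooonbttttz a'.
Captured: group 1 = 'k'.

(0, 23)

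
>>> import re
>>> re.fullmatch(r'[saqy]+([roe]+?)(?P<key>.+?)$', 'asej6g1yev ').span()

(0, 11)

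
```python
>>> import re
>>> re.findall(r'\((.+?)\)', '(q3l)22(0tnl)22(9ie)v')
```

['q3l', '0tnl', '9ie']

The `?` after the quantifier makes it lazy — it takes as little as possible before letting the rest of the pattern try.
With a single group, `findall` returns only what that group captured — 3 items.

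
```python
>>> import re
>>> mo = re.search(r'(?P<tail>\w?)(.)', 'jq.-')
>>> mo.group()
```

'jq'

The match spans [0:2] → 'jq'.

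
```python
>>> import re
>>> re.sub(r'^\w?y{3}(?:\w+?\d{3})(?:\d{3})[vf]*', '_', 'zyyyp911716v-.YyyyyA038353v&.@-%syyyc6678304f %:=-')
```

Each match is replaced by '_'.

'_-.YyyyyA038353v&.@-%syyyc6678304f %:=-'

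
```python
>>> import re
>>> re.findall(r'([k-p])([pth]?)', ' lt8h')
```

The pattern matches a character in [k-p] (captured); then optionally one of [pth] (captured).
2 groups means the one result is a tuple of 2 captured strings — 1 here.

[('l', 't')]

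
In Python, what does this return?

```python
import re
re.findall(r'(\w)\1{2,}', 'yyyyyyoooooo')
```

`\1` is not a pattern — it's the concrete string captured by group 1, re-applied verbatim.
Scanning left to right: at [0:6] match 'yyyyyy', group 1 = 'y'; at [6:12] match 'oooooo', group 1 = 'o'.
`findall` collects group 1 from each match (2 total).

['y', 'o']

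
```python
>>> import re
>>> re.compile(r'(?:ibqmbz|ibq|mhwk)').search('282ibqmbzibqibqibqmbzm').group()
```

'ibqmbz'

The regex engine tests alternatives in the order written; an earlier branch that matches wins even if a later one would match more.
Unlike `match`, `search` isn't anchored — it looks for the pattern anywhere in the string.
The match spans [3:9] → 'ibqmbz'.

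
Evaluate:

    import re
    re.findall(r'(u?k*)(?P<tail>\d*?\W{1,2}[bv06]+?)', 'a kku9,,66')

The pattern matches optionally a literal 'u', then zero or more of the literal 'k' (captured); then zero or more of a digit (lazy), then 1 to 2 of a non-word character, then one or more of one of [bv06] (lazy) (captured as 'tail').
Matches: at [4:9] match 'u9,,6', groups = ('u', '9,,6').
Multiple groups make `findall` return tuples — one 2-tuple for the one match.

[('u', '9,,6')]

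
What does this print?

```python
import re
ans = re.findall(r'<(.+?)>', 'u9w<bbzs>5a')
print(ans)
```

Because there's exactly one group, `findall` drops the full match and keeps group 1 from the one hit.

['bbzs']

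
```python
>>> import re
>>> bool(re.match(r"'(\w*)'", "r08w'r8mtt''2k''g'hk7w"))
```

False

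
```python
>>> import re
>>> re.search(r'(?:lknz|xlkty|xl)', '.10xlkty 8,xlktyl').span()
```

Alternation isn't longest-match — the leftmost alternative that fits at this position is chosen.
`re.search` tries every starting position until one works.
The match spans [3:8] → 'xlkty'.

(3, 8)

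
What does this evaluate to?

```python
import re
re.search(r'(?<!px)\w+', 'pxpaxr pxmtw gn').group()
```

'pxpaxr'

`(?!…)`/`(?<!…)` only lets a position through if the neighbouring text does NOT match; no characters are consumed.
`search` walks the string left to right and returns the first match it finds.
The match spans [0:6] → 'pxpaxr'.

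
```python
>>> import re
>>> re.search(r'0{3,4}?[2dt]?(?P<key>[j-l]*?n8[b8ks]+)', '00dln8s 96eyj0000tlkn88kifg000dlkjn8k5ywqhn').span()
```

(13, 24)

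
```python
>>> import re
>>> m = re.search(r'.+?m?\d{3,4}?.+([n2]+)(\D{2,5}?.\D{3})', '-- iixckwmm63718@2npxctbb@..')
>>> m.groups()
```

The match spans [0:25] → '-- iixckwmm63718@2npxctbb'.
Captured: group 1 = 'n', group 2 = 'pxctbb'.

('n', 'pxctbb')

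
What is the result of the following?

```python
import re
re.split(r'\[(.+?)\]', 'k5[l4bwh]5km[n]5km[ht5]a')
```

['k5', 'l4bwh', '5km', 'n', '5km', 'ht5', 'a']

Matches to split on: at [2:9] → '[l4bwh]'; at [12:15] → '[n]'; at [18:23] → '[ht5]'.
With a capturing group present, the delimiter's captured portion is kept in the result list.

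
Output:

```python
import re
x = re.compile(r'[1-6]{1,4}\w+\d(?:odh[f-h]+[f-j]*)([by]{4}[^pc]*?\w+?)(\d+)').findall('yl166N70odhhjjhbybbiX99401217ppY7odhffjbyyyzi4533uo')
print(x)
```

[('byyyzi', '4533')]

The pattern matches 1 to 4 of a character in [1-6], then one or more of a word character, then a digit; then the literal 'odh', then one or more of a character in [f-h], then zero or more of a character in [f-j] (non-capturing group); then exactly 4 of one of [by], then zero or more of any character except [pc] (lazy), then one or more of a word character (lazy) (captured); then one or more of a digit (captured).
Because the quantifier is non-greedy, it stops expanding at the earliest point where the rest of the pattern can succeed.
Walking the string: at [2:49] match '166N70odhhjjhbybbiX99401217ppY7odhffjbyyyzi4533', groups = ('byyyzi', '4533').
With 2 capturing groups, `findall` returns a 2-tuple per match.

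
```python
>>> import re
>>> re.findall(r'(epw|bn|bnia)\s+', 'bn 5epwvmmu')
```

Walking the string: at [0:3] match 'bn ', group 1 = 'bn'.
One capturing group, so `findall` returns just the captured substring from the one match — 1 in all.

['bn']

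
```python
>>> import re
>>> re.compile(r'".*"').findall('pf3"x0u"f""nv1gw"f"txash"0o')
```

['"x0u"f""nv1gw"f"txash"']

Walking the string: at [3:25] → '"x0u"f""nv1gw"f"txash"'.
Since nothing is captured, `findall` lists the 1 matched substring directly.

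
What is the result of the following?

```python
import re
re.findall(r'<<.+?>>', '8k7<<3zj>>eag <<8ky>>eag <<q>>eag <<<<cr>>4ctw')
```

The `?` after the quantifier makes it lazy — it takes as little as possible before letting the rest of the pattern try.
`findall` yields the raw match text (4 of them) because the pattern has no groups.

['<<3zj>>', '<<8ky>>', '<<q>>', '<<<<cr>>']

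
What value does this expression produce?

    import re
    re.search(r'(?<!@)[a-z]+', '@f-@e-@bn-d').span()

(8, 9)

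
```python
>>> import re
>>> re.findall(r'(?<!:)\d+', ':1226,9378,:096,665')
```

['226', '9378', '96', '665']

Because the assertion is negative and zero-width, positions next to the forbidden text are skipped.
Walking the string: at [2:5] → '226'; at [6:10] → '9378'; at [13:15] → '96'; at [16:19] → '665'.
Since nothing is captured, `findall` lists the 4 matched substrings directly.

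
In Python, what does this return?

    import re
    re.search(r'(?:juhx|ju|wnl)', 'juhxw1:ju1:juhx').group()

`|` is ordered: at each position the engine commits to the first alternative that works.
The match spans [0:4] → 'juhx'.

'juhx'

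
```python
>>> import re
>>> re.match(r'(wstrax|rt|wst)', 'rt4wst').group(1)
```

The match spans [0:2] → 'rt'.
Captured: group 1 = 'rt'.

'rt'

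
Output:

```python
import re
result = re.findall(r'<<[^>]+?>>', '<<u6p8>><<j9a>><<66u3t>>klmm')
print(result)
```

Walking the string: at [0:8] → '<<u6p8>>'; at [8:15] → '<<j9a>>'; at [15:24] → '<<66u3t>>'.
`findall` yields the raw match text (3 of them) because the pattern has no groups.

['<<u6p8>>', '<<j9a>>', '<<66u3t>>']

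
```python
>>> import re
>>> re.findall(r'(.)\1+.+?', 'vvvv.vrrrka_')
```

['v', 'r']

`\1` is not a pattern — it's the concrete string captured by group 1, re-applied verbatim.
Matches: at [0:5] match 'vvvv.', group 1 = 'v'; at [6:10] match 'rrrk', group 1 = 'r'.
One capturing group, so `findall` returns just the captured substring from each match — 2 in all.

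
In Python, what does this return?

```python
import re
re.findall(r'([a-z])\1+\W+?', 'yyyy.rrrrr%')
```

A backreference is literal: `\1` must see the identical characters the first group matched.
Scanning left to right: at [0:5] match 'yyyy.', group 1 = 'y'; at [5:11] match 'rrrrr%', group 1 = 'r'.
`findall` collects group 1 from each match (2 total).

['y', 'r']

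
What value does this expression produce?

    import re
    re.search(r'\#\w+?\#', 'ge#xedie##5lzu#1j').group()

The match spans [2:9] → '#xedie#'.

'#xedie#'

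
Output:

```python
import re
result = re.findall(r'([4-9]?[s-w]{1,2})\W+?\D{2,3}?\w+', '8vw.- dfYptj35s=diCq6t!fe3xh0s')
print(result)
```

['8vw', '6t']

The pattern matches optionally a character in [4-9], then 1 to 2 of a character in [s-w] (captured); then one or more of a non-word character (lazy); then 2 to 3 of a non-digit (lazy), then one or more of a word character.
Walking the string: at [0:15] match '8vw.- dfYptj35s', group 1 = '8vw'; at [20:30] match '6t!fe3xh0s', group 1 = '6t'.
`findall` collects group 1 from each match (2 total).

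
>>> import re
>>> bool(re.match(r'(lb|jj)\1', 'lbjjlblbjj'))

False

`re.match` won't scan ahead — the pattern has to work from the very first character.
Here the string doesn't start with a match, so the call returns None, and `bool(None)` is False.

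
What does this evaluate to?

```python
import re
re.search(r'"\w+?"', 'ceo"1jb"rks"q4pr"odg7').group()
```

'"1jb"'

`re.search` tries every starting position until one works.
The match spans [3:8] → '"1jb"'.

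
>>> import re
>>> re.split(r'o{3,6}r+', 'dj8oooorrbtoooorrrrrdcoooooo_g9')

['dj8', 'bt', 'dcoooooo_g9']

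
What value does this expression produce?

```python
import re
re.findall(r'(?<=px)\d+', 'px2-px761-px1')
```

The lookaround is zero-width — it requires the adjacent text to match without consuming it, so the asserted text isn't part of the match.
Matches: at [2:3] → '2'; at [6:9] → '761'; at [12:13] → '1'.
No capturing groups, so `findall` returns the 3 full match strings.

['2', '761', '1']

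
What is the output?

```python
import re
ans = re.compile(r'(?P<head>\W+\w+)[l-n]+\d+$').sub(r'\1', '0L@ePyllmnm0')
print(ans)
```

The pattern matches one or more of a non-word character, then one or more of a word character (captured as 'head'); then one or more of a character in [l-n]; then one or more of a digit; then anchored at the end.
The replacement refers to a captured group, so each match is rewritten using its own captured text.

0L@ePyllmn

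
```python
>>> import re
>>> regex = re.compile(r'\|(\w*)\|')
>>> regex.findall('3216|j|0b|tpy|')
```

Scanning left to right: at [4:7] match '|j|', group 1 = 'j'; at [9:14] match '|tpy|', group 1 = 'tpy'.
Because there's exactly one group, `findall` drops the full match and keeps group 1 from each hit.

['j', 'tpy']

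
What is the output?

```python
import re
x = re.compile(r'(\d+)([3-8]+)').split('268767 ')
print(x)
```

The pattern matches one or more of a digit (captured); then one or more of a character in [3-8] (captured).
Matches to split on: at [0:6] → '268767'.
`re.split` interleaves the captured-group text with the surrounding fragments.

['', '26876', '7', ' ']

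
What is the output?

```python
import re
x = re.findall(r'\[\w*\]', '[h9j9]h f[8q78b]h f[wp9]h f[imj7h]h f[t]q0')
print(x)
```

Matches: at [0:6] → '[h9j9]'; at [9:16] → '[8q78b]'; at [19:24] → '[wp9]'; at [27:34] → '[imj7h]'; at [37:40] → '[t]'.
No capturing groups, so `findall` returns the 5 full match strings.

['[h9j9]', '[8q78b]', '[wp9]', '[imj7h]', '[t]']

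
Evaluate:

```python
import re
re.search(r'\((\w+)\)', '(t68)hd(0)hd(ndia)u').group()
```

'(t68)'

`search` walks the string left to right and returns the first match it finds.
The match spans [0:5] → '(t68)'.
Captured: group 1 = 't68'.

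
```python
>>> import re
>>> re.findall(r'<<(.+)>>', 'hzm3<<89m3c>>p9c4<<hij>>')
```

['89m3c>>p9c4<<hij']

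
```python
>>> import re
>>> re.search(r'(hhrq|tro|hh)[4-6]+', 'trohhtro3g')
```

Here the pattern never matches, so the call returns None.

None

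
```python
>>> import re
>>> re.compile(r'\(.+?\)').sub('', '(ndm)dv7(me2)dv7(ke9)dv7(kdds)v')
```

Matches: at [0:5] → '(ndm)'; at [8:13] → '(me2)'; at [16:21] → '(ke9)'; at [24:30] → '(kdds)'.
`sub` substitutes '' at each match site.

'dv7dv7dv7v'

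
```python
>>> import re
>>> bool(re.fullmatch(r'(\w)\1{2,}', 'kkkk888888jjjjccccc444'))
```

False

After group 1 captures some text, `\1` only succeeds where that same text appears again.
For `fullmatch`, every character of the input must be accounted for by the pattern.
Here the string isn't matched end-to-end, so the call returns None, and `bool(None)` is False.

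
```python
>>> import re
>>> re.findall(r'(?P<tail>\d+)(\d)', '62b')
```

[('6', '2')]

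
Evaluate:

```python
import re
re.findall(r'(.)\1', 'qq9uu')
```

The backreference `\1` re-matches whatever the first group consumed, character for character.
Matches: at [0:2] match 'qq', group 1 = 'q'; at [3:5] match 'uu', group 1 = 'u'.
Because there's exactly one group, `findall` drops the full match and keeps group 1 from each hit.

['q', 'u']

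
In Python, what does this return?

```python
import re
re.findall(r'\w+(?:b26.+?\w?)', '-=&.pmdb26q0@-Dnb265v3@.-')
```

['pmdb26q0', 'Dnb265v']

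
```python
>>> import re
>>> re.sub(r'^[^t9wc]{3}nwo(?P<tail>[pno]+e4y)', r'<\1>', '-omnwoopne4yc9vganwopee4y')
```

This matches anchored at the start of the string; then exactly 3 of any character except [t9wc], then the literal 'nwo'; then one or more of one of [pno], then the literal 'e4y' (captured as 'tail').
Matches: at [0:12] → '-omnwoopne4y'.
`\1` in the replacement pulls in group 1's text for each match.

'<opne4y>c9vganwopee4y'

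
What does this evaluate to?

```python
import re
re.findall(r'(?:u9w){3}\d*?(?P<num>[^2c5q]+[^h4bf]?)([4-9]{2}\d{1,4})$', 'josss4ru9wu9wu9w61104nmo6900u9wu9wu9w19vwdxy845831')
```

Pattern: the literal 'u9w' repeated 3 times, then zero or more of a digit (lazy); then one or more of any character except [2c5q], then optionally any character except [h4bf] (captured as 'num'); then exactly 2 of a character in [4-9], then 1 to 4 of a digit (captured); then anchored at the end.
A `+?`/`*?`/`{m,n}?` starts at its minimum and grows only as far as needed for what follows to match.
Matches: at [7:50] match 'u9wu9wu9w61104nmo6900u9wu9wu9w19vwdxy845831', groups = ('61104nmo6900u9wu9wu9w19vwdxy84', '5831').
With 2 capturing groups, `findall` returns a 2-tuple per match.

[('61104nmo6900u9wu9wu9w19vwdxy84', '5831')]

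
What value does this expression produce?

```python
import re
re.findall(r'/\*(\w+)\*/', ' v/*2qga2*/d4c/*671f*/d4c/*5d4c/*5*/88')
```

`findall` collects group 1 from each match (3 total).

['2qga2', '671f', '5']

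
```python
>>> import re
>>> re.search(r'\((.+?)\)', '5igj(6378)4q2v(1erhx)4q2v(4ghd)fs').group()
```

'(6378)'

With the lazy modifier that quantifier settles for the fewest repetitions that let the rest of the pattern succeed (the atoms after it are unaffected and can still be greedy).
The match spans [4:10] → '(6378)'.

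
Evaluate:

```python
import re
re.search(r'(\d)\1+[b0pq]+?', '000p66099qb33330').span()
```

The backreference `\1` re-matches whatever the first group consumed, character for character.
The match spans [0:4] → '000p'.

(0, 4)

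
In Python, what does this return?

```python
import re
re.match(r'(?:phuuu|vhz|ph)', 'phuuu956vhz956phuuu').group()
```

'phuuu'

Alternation isn't longest-match — the leftmost alternative that fits at this position is chosen.
`match` is anchored at position 0; if the pattern doesn't fit there, it returns None.
The match spans [0:5] → 'phuuu'.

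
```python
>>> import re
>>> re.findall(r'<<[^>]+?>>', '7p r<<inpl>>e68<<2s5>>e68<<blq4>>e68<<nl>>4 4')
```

['<<inpl>>', '<<2s5>>', '<<blq4>>', '<<nl>>']

`findall` yields the raw match text (4 of them) because the pattern has no groups.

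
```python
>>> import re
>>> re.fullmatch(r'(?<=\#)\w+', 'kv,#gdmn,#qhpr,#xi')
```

`re.fullmatch` requires the pattern to consume the entire string.
Here the pattern can't cover the whole string, so the call returns None.

None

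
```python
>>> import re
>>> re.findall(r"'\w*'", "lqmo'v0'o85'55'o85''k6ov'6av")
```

["'v0'", "'55'", "''"]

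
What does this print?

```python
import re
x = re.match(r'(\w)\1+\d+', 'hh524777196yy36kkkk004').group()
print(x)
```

hh524777196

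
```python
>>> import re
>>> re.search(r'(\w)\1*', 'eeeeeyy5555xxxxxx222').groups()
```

('e',)

A backreference is literal: `\1` must see the identical characters the first group matched.
`re.search` scans for the first position where the pattern succeeds.
The match spans [0:5] → 'eeeee'.
Captured: group 1 = 'e'.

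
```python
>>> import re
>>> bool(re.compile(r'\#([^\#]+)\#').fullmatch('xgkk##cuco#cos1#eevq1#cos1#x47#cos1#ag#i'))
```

`re.fullmatch` requires the pattern to consume the entire string.
Here the pattern can't cover the whole string, so the call returns None, and `bool(None)` is False.

False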